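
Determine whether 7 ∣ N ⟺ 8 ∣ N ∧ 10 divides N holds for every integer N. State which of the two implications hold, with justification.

[⇒] This fails: take N = 7. Certainly 7 ∣ 7, but 8 ∤ 7.

[⇐] This fails: take N = 40. Both 8 ∣ 40 and 10 ∣ 40, yet 40 is not a multiple of 7 (since 40 = 5·7 + 5), so 7 ∤ 40.

Neither implication holds.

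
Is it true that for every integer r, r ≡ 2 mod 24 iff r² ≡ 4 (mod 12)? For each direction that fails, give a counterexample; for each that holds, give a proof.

The forward direction holds; the converse fails.

Forward direction. Suppose r ≡ 2 (mod 24). Then r² ≡ 2² = 4 (mod 24), and since 12 ∣ 24, also r² ≡ 4 (mod 12).

Converse. This fails: take r = 4. Then 4² = 16 ≡ 4 (mod 12), yet 4 ≡ 4 (mod 24), not 2.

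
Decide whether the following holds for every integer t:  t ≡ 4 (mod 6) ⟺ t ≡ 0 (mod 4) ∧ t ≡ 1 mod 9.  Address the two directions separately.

The forward direction fails; the converse holds.

[⇒] This fails: t = 34 gives 34 ≡ 4 (mod 6) but 34 ≡ 2 (mod 4), so the conjunction on the right does not hold.

[⇐] Conversely, if t ≡ 0 (mod 4) and t ≡ 1 (mod 9), then by the Chinese remainder theorem t ≡ 28 (mod 36). Since 28 ≡ 4 (mod 6) and 6 ∣ 36, we get t ≡ 4 (mod 6).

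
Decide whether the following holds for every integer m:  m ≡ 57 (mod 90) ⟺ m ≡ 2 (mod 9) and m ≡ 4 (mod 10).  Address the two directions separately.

Neither direction holds.

[⇒] This fails: m = 57 gives 57 ≡ 57 (mod 90) but 57 ≡ 3 (mod 9), so the conjunction on the right does not hold.

[⇐] This fails: m = 74 satisfies both congruences on the right (74 ≡ 2 mod 9 and 74 ≡ 4 mod 10) yet 74 ≡ 74 (mod 90), not 57.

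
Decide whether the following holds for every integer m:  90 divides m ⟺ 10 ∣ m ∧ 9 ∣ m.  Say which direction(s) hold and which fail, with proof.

Equivalent; both directions hold.

(⟹) If 90 ∣ m, write m = 90q. Since 90 = 9·10, m = 10·(9q), so 10 ∣ m; and since 90 = 10·9, m = 9·(10q), so 9 ∣ m.

(⟸) Suppose 10 ∣ m and 9 ∣ m. Any common multiple of 10 and 9 is a multiple of their lcm; here gcd(10, 9) = 1, so lcm(10, 9) = 10·9 = 90, so 90 ∣ m.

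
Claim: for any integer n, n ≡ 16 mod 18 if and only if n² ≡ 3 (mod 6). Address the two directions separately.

(→) This fails: take n = 16. Then 16 ≡ 16 (mod 18), but 16² = 256 ≡ 4 (mod 6), not 3.

(←) This fails: take n = 3. Then 3² = 9 ≡ 3 (mod 6), yet 3 ≡ 3 (mod 18), not 16.

(⇒) fails and (⇐) fails.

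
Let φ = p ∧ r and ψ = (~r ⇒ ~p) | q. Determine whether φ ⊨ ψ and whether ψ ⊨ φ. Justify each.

(⇒) holds; (⇐) fails.

(⇒) Assume the antecedent. If r is true, (~r ⇒ ~p) | q reduces to true regardless of the other variables. If r is false, the antecedent cannot hold. Either way (~r ⇒ ~p) | q holds.

(⇐) This fails. Under r = F, p = F, q = F, the left side is false but the right side is true.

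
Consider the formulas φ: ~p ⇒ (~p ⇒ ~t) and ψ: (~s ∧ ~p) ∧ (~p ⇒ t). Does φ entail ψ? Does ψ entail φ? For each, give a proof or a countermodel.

Forward direction. This fails. Under s = F, p = F, t = F, the left side is true but the right side is false.

Converse. This fails. Under s = F, p = F, t = T, the left side is false but the right side is true.

(⇒) fails and (⇐) fails.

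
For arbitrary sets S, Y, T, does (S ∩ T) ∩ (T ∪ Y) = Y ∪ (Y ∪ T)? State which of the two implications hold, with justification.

Reverse inclusion. This inclusion fails. Take S = ∅, Y = {1}, T = ∅; then 1 ∈ Y ∪ (Y ∪ T) but 1 ∉ (S ∩ T) ∩ (T ∪ Y).

Forward inclusion. Let x ∈ (S ∩ T) ∩ (T ∪ Y). Then either x ∈ S ∩ T and x ∉ Y; or x ∈ S ∩ Y ∩ T. In each case x ∈ Y ∪ (Y ∪ T), so (S ∩ T) ∩ (T ∪ Y) ⊆ Y ∪ (Y ∪ T).

Only the forward inclusion holds.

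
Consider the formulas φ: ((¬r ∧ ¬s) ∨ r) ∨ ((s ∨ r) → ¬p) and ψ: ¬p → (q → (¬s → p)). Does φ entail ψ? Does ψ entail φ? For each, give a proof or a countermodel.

Forward direction. This fails. Under p = F, q = T, s = F, r = F, the left side is true but the right side is false.

Converse. This fails. Under p = T, q = F, s = T, r = F, the left side is false but the right side is true.

Neither direction holds.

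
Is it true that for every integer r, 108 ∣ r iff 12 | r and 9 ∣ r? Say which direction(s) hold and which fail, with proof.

Only the forward direction holds.

(⟹) If 108 ∣ r, write r = 108q. Since 108 = 9·12, r = 12·(9q), so 12 ∣ r; and since 108 = 12·9, r = 9·(12q), so 9 ∣ r.

(⟸) This fails: take r = 36. Both 12 ∣ 36 and 9 ∣ 36, yet 36 is not a multiple of 108 (since 36 = 0·108 + 36), so 108 ∤ 36.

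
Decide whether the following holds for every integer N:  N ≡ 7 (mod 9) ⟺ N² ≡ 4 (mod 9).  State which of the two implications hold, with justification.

(⟹) Suppose N ≡ 7 (mod 9). Write N = 9j + 7. Then (9j + 7)² = 81j² + 126j + 49 = 9(9j² + 14j + 5) + 4, so N² ≡ 4 (mod 9).

(⟸) This fails: take N = 2. Then 2² = 4 ≡ 4 (mod 9), yet 2 ≡ 2 (mod 9), not 7.

(⇒) holds; (⇐) fails.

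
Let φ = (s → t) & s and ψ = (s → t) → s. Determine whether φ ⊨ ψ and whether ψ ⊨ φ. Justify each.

Only the forward direction holds.

(→) Assume the antecedent. If s is true, (s → t) → s reduces to true regardless of the other variables. If s is false, the antecedent cannot hold. Either way (s → t) → s holds.

(←) This fails. Under s = T, t = F, the left side is false but the right side is true.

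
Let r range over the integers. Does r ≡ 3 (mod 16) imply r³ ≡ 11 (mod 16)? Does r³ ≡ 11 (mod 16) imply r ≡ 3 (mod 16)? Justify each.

(⇐) Suppose r³ ≡ 11 (mod 16). The only residue r in {0, …, 15} with r³ ≡ 11 (mod 16) is r = 3, so r ≡ 3 (mod 16).

(⇒) Suppose r ≡ 3 (mod 16). Write r = 16j + 3. Then (16j + 3)³ = 4096j³ + 2304j² + 432j + 27 = 16(256j³ + 144j² + 27j + 1) + 11, so r³ ≡ 11 (mod 16).

Both directions hold; the statement is true.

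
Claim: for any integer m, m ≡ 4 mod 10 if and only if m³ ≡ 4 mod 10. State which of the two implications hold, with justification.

Both implications hold.

(⟹) Suppose m ≡ 4 mod 10. Write m = 10j + 4. Then (10j + 4)³ = 1000j³ + 1200j² + 480j + 64 = 10(100j³ + 120j² + 48j + 6) + 4, so m³ ≡ 4 (mod 10).

(⟸) Conversely, suppose m³ ≡ 4 (mod 10). The only residue r in {0, …, 9} with r³ ≡ 4 (mod 10) is r = 4, so m ≡ 4 (mod 10).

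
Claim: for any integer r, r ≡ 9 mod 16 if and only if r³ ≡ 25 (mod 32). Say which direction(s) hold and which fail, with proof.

The forward direction fails; the converse holds.

(⟸) The residues r modulo 32 with r³ ≡ 25 (mod 32) are exactly {9}, and each is ≡ 9 (mod 16).

(⟹) This fails: take r = 25. Then 25 ≡ 9 (mod 16), but 25³ = 15625 ≡ 9 (mod 32), not 25.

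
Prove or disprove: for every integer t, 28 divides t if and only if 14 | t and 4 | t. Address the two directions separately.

(→) If 28 ∣ t, write t = 28q. Since 28 = 2·14, t = 14·(2q), so 14 ∣ t; and since 28 = 7·4, t = 4·(7q), so 4 ∣ t.

(←) Suppose 14 ∣ t and 4 ∣ t. Any common multiple of 14 and 4 is a multiple of their lcm; here lcm(14, 4) = 14·4/gcd(14, 4) = 56/2 = 28, so 28 ∣ t.

The biconditional holds.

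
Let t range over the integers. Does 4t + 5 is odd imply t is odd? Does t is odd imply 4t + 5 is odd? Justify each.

(←) Suppose t is odd. Since 4 is even, 4t is even for every t, so 4t + 5 has the same parity as 5, which is odd. Hence 4t + 5 is odd.

(→) This fails: take t = 6. Then 4t + 5 = 29, which is odd, yet t = 6 is even, not odd.

(⇒) fails; (⇐) holds.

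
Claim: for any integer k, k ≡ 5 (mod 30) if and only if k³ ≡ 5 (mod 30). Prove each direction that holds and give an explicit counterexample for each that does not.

(⇒) Suppose k ≡ 5 (mod 30). Write k = 30j + 5. Then (30j + 5)³ = 27000j³ + 13500j² + 2250j + 125 = 30(900j³ + 450j² + 75j + 4) + 5, so k³ ≡ 5 (mod 30).

(⇐) Conversely, suppose k³ ≡ 5 (mod 30). The only residue r in {0, …, 29} with r³ ≡ 5 (mod 30) is r = 5, so k ≡ 5 (mod 30).

The biconditional holds.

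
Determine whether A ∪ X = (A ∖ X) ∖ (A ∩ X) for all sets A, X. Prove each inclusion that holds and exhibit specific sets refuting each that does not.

(⊆) fails; (⊇) holds.

(⟹) This inclusion fails. Take A = ∅, X = {1}; then 1 ∈ A ∪ X but 1 ∉ (A ∖ X) ∖ (A ∩ X).

(⟸) Let x ∈ (A ∖ X) ∖ (A ∩ X). Then x ∈ A and x ∉ X, from which x ∈ A ∪ X.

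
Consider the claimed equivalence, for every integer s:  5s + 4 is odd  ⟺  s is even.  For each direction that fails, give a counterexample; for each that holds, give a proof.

(⇒) fails and (⇐) fails.

(→) This fails: s = 1 gives 5s + 4 = 9, which is odd, but 1 is odd, not even.

(←) This also fails: s = 2 is even, but 5s + 4 = 14 is even, not odd.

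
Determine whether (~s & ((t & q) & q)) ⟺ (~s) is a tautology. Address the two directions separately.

Only the forward direction holds.

(⟸) This fails. Under t = F, q = F, s = F, the left side is false but the right side is true.

(⟹) Assume the antecedent. If t is true, the antecedent forces (t = T, q = T, s = F), and ~s holds there. If t is false, the antecedent cannot hold. Either way ~s holds.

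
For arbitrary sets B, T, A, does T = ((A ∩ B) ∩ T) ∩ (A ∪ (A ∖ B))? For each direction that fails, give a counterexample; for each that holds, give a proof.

Forward inclusion. This inclusion fails. Take B = ∅, T = {1}, A = ∅; then 1 ∈ T but 1 ∉ ((A ∩ B) ∩ T) ∩ (A ∪ (A ∖ B)).

Reverse inclusion. Let x ∈ ((A ∩ B) ∩ T) ∩ (A ∪ (A ∖ B)). Then x ∈ B ∩ T ∩ A, from which x ∈ T.

(⊆) fails; (⊇) holds.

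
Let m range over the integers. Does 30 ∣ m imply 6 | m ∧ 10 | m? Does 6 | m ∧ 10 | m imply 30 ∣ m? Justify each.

(⟹) If 30 ∣ m, write m = 30q. Since 30 = 5·6, m = 6·(5q), so 6 ∣ m; and since 30 = 3·10, m = 10·(3q), so 10 ∣ m.

(⟸) Suppose 6 ∣ m and 10 ∣ m. Any common multiple of 6 and 10 is a multiple of their lcm; here lcm(6, 10) = 6·10/gcd(6, 10) = 60/2 = 30, so 30 ∣ m.

Both directions hold.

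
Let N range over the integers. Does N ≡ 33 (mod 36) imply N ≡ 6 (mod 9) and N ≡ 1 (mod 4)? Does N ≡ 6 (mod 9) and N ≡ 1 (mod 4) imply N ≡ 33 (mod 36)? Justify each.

[⇒] Suppose N ≡ 33 (mod 36); write N = 36j + 33. Since 9 ∣ 36, reducing mod 9 gives N ≡ 33 ≡ 6 (mod 9); since 4 ∣ 36, reducing mod 4 gives N ≡ 33 ≡ 1 (mod 4).

[⇐] Conversely, if N ≡ 6 (mod 9) and N ≡ 1 (mod 4), then by the Chinese remainder theorem N ≡ 33 (mod 36). This is exactly N ≡ 33 (mod 36).

Both implications hold.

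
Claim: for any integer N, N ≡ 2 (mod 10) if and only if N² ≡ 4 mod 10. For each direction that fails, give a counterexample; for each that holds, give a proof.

Only the forward implication holds.

Forward direction. Suppose N ≡ 2 (mod 10). Write N = 10j + 2. Then (10j + 2)² = 100j² + 40j + 4 = 10(10j² + 4j) + 4, so N² ≡ 4 (mod 10).

Converse. This fails: take N = 8. Then 8² = 64 ≡ 4 (mod 10), yet 8 ≡ 8 (mod 10), not 2.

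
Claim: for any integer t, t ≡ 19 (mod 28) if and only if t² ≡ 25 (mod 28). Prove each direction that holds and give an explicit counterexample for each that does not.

Only the forward implication holds.

(⟸) This fails: take t = 5. Then 5² = 25 ≡ 25 (mod 28), yet 5 ≡ 5 (mod 28), not 19.

(⟹) Suppose t ≡ 19 (mod 28). Write t = 28j + 19. Then (28j + 19)² = 784j² + 1064j + 361 = 28(28j² + 38j + 12) + 25, so t² ≡ 25 (mod 28).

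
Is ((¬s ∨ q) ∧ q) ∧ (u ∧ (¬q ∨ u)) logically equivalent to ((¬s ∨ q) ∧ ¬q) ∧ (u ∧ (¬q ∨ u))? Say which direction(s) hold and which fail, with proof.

(→) This fails. Under q = T, u = T, s = F, the left side is true but the right side is false.

(←) This fails. Under q = F, u = T, s = F, the left side is false but the right side is true.

Neither implication holds.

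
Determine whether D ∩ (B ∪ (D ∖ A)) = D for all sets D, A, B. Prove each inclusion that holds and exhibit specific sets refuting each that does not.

(⟹) Let x ∈ D ∩ (B ∪ (D ∖ A)). Then either x ∈ D and x ∉ A, B; or x ∈ D ∩ B and x ∉ A; or x ∈ D ∩ A ∩ B. In each case x ∈ D, so D ∩ (B ∪ (D ∖ A)) ⊆ D.

(⟸) This inclusion fails. Take D = {1}, A = {1}, B = ∅; then 1 ∈ D but 1 ∉ D ∩ (B ∪ (D ∖ A)).

Only the forward inclusion holds.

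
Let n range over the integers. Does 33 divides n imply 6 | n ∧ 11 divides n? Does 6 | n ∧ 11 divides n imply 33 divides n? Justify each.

(⟸) Suppose 6 ∣ n and 11 ∣ n. Any common multiple of 6 and 11 is a multiple of their lcm; here gcd(6, 11) = 1, so lcm(6, 11) = 6·11 = 66, so 66 ∣ n. Since 33 ∣ 66, it follows that 33 ∣ n.

(⟹) This fails: take n = 33. Certainly 33 ∣ 33, but 6 ∤ 33.

(⇒) fails; (⇐) holds.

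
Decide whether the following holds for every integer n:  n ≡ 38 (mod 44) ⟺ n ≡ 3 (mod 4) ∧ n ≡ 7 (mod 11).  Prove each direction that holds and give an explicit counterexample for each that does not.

(⇒) This fails: n = 38 gives 38 ≡ 38 (mod 44) but 38 ≡ 2 (mod 4), so the conjunction on the right does not hold.

(⇐) This fails: n = 7 satisfies both congruences on the right (7 ≡ 3 mod 4 and 7 ≡ 7 mod 11) yet 7 ≡ 7 (mod 44), not 38.

(⇒) fails and (⇐) fails.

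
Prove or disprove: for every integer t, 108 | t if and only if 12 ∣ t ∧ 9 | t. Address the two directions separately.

(→) If 108 ∣ t, write t = 108q. Since 108 = 9·12, t = 12·(9q), so 12 ∣ t; and since 108 = 12·9, t = 9·(12q), so 9 ∣ t.

(←) This fails: take t = 36. Both 12 ∣ 36 and 9 ∣ 36, yet 36 is not a multiple of 108 (since 36 = 0·108 + 36), so 108 ∤ 36.

The forward direction holds; the converse fails.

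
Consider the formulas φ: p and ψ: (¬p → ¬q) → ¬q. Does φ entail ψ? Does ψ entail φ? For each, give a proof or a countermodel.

Both directions fail.

(⇒) This fails. Under p = T, q = T, the left side is true but the right side is false.

(⇐) This fails. Under p = F, q = F, the left side is false but the right side is true.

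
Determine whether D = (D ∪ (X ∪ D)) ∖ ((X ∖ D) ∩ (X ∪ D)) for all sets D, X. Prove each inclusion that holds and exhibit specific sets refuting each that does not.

Both inclusions hold; the sets are equal.

Forward inclusion. Let x ∈ D. Then either x ∈ D and x ∉ X; or x ∈ D ∩ X. In each case x ∈ (D ∪ (X ∪ D)) ∖ ((X ∖ D) ∩ (X ∪ D)), so D ⊆ (D ∪ (X ∪ D)) ∖ ((X ∖ D) ∩ (X ∪ D)).

Reverse inclusion. Let x ∈ (D ∪ (X ∪ D)) ∖ ((X ∖ D) ∩ (X ∪ D)). Then either x ∈ D and x ∉ X; or x ∈ D ∩ X. In each case x ∈ D, so (D ∪ (X ∪ D)) ∖ ((X ∖ D) ∩ (X ∪ D)) ⊆ D.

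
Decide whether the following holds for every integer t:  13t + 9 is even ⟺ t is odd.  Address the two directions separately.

Both implications hold.

(⇒) Suppose 13t + 9 is even. Since 13 is odd, 13t and t have the same parity, so 13t + 9 ≡ t + 9 (mod 2). As 9 is odd, 13t + 9 is even exactly when t is odd. Thus t is odd.

(⇐) Conversely, suppose t is odd; write t = 2j + 1. Then 13t + 9 = 13·(2j + 1) + 9 = 2·13j + 22, which is even.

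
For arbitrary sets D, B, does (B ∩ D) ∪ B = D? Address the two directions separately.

Neither inclusion holds.

Forward inclusion. This inclusion fails. Take D = ∅, B = {1}; then 1 ∈ (B ∩ D) ∪ B but 1 ∉ D.

Reverse inclusion. This inclusion fails. Take D = {1}, B = ∅; then 1 ∈ D but 1 ∉ (B ∩ D) ∪ B.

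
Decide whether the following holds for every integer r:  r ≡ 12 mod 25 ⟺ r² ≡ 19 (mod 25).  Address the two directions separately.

(⇒) Suppose r ≡ 12 mod 25. Write r = 25j + 12. Then (25j + 12)² = 625j² + 600j + 144 = 25(25j² + 24j + 5) + 19, so r² ≡ 19 (mod 25).

(⇐) This fails: take r = 13. Then 13² = 169 ≡ 19 (mod 25), yet 13 ≡ 13 (mod 25), not 12.

Not equivalent: only (⇒) holds.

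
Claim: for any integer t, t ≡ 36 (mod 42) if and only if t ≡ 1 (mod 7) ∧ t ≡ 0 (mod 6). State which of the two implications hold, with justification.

Forward direction. Suppose t ≡ 36 (mod 42); write t = 42j + 36. Since 7 ∣ 42, reducing mod 7 gives t ≡ 36 ≡ 1 (mod 7); since 6 ∣ 42, reducing mod 6 gives t ≡ 36 ≡ 0 (mod 6).

Converse. If t ≡ 1 (mod 7) and t ≡ 0 (mod 6), then by the Chinese remainder theorem t ≡ 36 (mod 42). This is exactly t ≡ 36 (mod 42).

Equivalent; both directions hold.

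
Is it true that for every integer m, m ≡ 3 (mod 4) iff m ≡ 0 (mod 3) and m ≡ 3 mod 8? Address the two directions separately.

(→) This fails: m = 7 gives 7 ≡ 3 (mod 4) but 7 ≡ 1 (mod 3), so the conjunction on the right does not hold.

(←) Conversely, if m ≡ 0 (mod 3) and m ≡ 3 (mod 8), then by the Chinese remainder theorem m ≡ 3 (mod 24). Since 3 ≡ 3 (mod 4) and 4 ∣ 24, we get m ≡ 3 (mod 4).

Only the reverse direction holds.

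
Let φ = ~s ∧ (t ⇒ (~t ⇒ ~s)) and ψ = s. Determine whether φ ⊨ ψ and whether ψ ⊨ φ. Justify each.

Neither implication holds.

[⇒] This fails. Under s = F, t = F, the left side is true but the right side is false.

[⇐] This fails. Under s = T, t = F, the left side is false but the right side is true.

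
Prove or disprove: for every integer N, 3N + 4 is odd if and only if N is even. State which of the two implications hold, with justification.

(⟹) This fails: N = 3 gives 3N + 4 = 13, which is odd, but 3 is odd, not even.

(⟸) This also fails: N = 2 is even, but 3N + 4 = 10 is even, not odd.

Neither implication holds.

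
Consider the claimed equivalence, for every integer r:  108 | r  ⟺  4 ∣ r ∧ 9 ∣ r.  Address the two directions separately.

(⇒) holds; (⇐) fails.

(→) If 108 ∣ r, write r = 108q. Since 108 = 27·4, r = 4·(27q), so 4 ∣ r; and since 108 = 12·9, r = 9·(12q), so 9 ∣ r.

(←) This fails: take r = 36. Both 4 ∣ 36 and 9 ∣ 36, yet 36 is not a multiple of 108 (since 36 = 0·108 + 36), so 108 ∤ 36.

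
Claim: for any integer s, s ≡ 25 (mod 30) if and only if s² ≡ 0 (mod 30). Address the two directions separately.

(⟹) This fails: take s = 25. Then 25 ≡ 25 (mod 30), but 25² = 625 ≡ 25 (mod 30), not 0.

(⟸) This fails: take s = 0. Then 0² = 0 ≡ 0 (mod 30), yet 0 ≡ 0 (mod 30), not 25.

Both directions fail.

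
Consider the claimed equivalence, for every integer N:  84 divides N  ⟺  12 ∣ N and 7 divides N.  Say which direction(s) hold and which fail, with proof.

Both directions hold; the statement is true.

(←) Suppose 12 ∣ N and 7 ∣ N. Any common multiple of 12 and 7 is a multiple of their lcm; here gcd(12, 7) = 1, so lcm(12, 7) = 12·7 = 84, so 84 ∣ N.

(→) If 84 ∣ N, write N = 84q. Since 84 = 7·12, N = 12·(7q), so 12 ∣ N; and since 84 = 12·7, N = 7·(12q), so 7 ∣ N.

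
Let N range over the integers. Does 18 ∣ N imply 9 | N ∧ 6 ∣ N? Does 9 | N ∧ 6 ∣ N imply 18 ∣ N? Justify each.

(→) If 18 ∣ N, write N = 18q. Since 18 = 2·9, N = 9·(2q), so 9 ∣ N; and since 18 = 3·6, N = 6·(3q), so 6 ∣ N.

(←) Suppose 9 ∣ N and 6 ∣ N. Any common multiple of 9 and 6 is a multiple of their lcm; here lcm(9, 6) = 9·6/gcd(9, 6) = 54/3 = 18, so 18 ∣ N.

Both implications hold.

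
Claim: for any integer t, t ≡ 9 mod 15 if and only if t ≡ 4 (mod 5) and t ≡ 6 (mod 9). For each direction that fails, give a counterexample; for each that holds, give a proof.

(⟹) This fails: t = 9 gives 9 ≡ 9 (mod 15) but 9 ≡ 0 (mod 9), so the conjunction on the right does not hold.

(⟸) Conversely, if t ≡ 4 (mod 5) and t ≡ 6 (mod 9), then by the Chinese remainder theorem t ≡ 24 (mod 45). Since 24 ≡ 9 (mod 15) and 15 ∣ 45, we get t ≡ 9 (mod 15).

Not equivalent: only (⇐) holds.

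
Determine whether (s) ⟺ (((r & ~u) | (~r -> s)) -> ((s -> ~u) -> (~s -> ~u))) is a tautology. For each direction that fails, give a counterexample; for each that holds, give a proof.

Forward direction. Assume the antecedent. If u is true, the antecedent forces (u = T, s = T, r = F) or (u = T, s = T, r = T), and the consequent holds there. If u is false, the consequent reduces to true regardless of the other variables. Either way the consequent holds.

Converse. This fails. Under u = F, s = F, r = F, the left side is false but the right side is true.

Only the forward implication holds.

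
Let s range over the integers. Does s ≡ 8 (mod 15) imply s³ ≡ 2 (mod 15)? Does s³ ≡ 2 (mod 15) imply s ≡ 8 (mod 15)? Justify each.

(→) Suppose s ≡ 8 (mod 15). Write s = 15j + 8. Then (15j + 8)³ = 3375j³ + 5400j² + 2880j + 512 = 15(225j³ + 360j² + 192j + 34) + 2, so s³ ≡ 2 (mod 15).

(←) Conversely, suppose s³ ≡ 2 (mod 15). The only residue r in {0, …, 14} with r³ ≡ 2 (mod 15) is r = 8, so s ≡ 8 (mod 15).

Equivalent; both directions hold.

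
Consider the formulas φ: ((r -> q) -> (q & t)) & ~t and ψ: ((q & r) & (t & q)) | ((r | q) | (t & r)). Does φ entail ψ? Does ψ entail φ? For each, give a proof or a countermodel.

[⇒] Assume the antecedent. If q is true, the antecedent cannot hold. If q is false, the antecedent forces (q = F, r = T, t = F), and the consequent holds there. Either way the consequent holds.

[⇐] This fails. Under q = T, r = F, t = F, the left side is false but the right side is true.

Only the forward direction holds.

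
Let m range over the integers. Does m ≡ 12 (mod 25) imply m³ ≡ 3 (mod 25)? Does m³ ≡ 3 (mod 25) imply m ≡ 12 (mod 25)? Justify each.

The biconditional holds.

(←) Suppose m³ ≡ 3 (mod 25). The only residue r in {0, …, 24} with r³ ≡ 3 (mod 25) is r = 12, so m ≡ 12 (mod 25).

(→) Suppose m ≡ 12 (mod 25). Write m = 25j + 12. Then (25j + 12)³ = 15625j³ + 22500j² + 10800j + 1728 = 25(625j³ + 900j² + 432j + 69) + 3, so m³ ≡ 3 (mod 25).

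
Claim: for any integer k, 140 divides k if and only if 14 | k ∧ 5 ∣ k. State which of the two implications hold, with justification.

(⇒) holds; (⇐) fails.

(⇒) If 140 ∣ k, write k = 140q. Since 140 = 10·14, k = 14·(10q), so 14 ∣ k; and since 140 = 28·5, k = 5·(28q), so 5 ∣ k.

(⇐) This fails: take k = 70. Both 14 ∣ 70 and 5 ∣ 70, yet 70 is not a multiple of 140 (since 70 = 0·140 + 70), so 140 ∤ 70.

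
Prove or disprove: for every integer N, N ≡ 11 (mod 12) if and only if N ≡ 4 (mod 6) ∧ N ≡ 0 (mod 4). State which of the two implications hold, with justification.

(⟹) This fails: N = 11 gives 11 ≡ 11 (mod 12) but 11 ≡ 5 (mod 6), so the conjunction on the right does not hold.

(⟸) This fails: N = 4 satisfies both congruences on the right (4 ≡ 4 mod 6 and 4 ≡ 0 mod 4) yet 4 ≡ 4 (mod 12), not 11.

Neither implication holds.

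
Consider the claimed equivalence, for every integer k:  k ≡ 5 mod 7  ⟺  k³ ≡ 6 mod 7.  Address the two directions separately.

[⇒] Suppose k ≡ 5 mod 7. Write k = 7j + 5. Then (7j + 5)³ = 343j³ + 735j² + 525j + 125 = 7(49j³ + 105j² + 75j + 17) + 6, so k³ ≡ 6 (mod 7).

[⇐] This fails: take k = 3. Then 3³ = 27 ≡ 6 (mod 7), yet 3 ≡ 3 (mod 7), not 5.

Only the forward direction holds.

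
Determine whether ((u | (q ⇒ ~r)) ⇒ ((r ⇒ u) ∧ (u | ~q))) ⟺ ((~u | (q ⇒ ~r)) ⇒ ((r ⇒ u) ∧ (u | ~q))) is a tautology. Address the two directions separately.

Only the converse holds.

(⟹) This fails. Under q = T, u = F, r = T, the left side is true but the right side is false.

(⟸) Assume the antecedent. If u is true, the consequent reduces to true regardless of the other variables. If u is false, the antecedent forces (q = F, u = F, r = F), and the consequent holds there. Either way the consequent holds.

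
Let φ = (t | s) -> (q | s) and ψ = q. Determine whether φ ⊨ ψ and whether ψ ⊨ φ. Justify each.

[⇒] This fails. Under t = F, q = F, s = F, the left side is true but the right side is false.

[⇐] Assume the antecedent. If t is true, the antecedent forces (t = T, q = T, s = F) or (t = T, q = T, s = T), and (t | s) -> (q | s) holds there. If t is false, (t | s) -> (q | s) reduces to true regardless of the other variables. Either way (t | s) -> (q | s) holds.

Only the converse holds.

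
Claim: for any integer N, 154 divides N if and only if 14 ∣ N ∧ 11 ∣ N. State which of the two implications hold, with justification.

Equivalent; both directions hold.

(→) If 154 ∣ N, write N = 154q. Since 154 = 11·14, N = 14·(11q), so 14 ∣ N; and since 154 = 14·11, N = 11·(14q), so 11 ∣ N.

(←) Suppose 14 ∣ N and 11 ∣ N. Any common multiple of 14 and 11 is a multiple of their lcm; here gcd(14, 11) = 1, so lcm(14, 11) = 14·11 = 154, so 154 ∣ N.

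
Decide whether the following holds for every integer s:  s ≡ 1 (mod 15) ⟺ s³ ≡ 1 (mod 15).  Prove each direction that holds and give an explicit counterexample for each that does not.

Forward direction. Suppose s ≡ 1 (mod 15). Write s = 15j + 1. Then (15j + 1)³ = 3375j³ + 675j² + 45j + 1 = 15(225j³ + 45j² + 3j) + 1, so s³ ≡ 1 (mod 15).

Converse. Suppose s³ ≡ 1 (mod 15). The only residue r in {0, …, 14} with r³ ≡ 1 (mod 15) is r = 1, so s ≡ 1 (mod 15).

Equivalent; both directions hold.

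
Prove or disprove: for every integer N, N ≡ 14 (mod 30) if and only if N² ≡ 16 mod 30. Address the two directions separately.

Converse. This fails: take N = 4. Then 4² = 16 ≡ 16 (mod 30), yet 4 ≡ 4 (mod 30), not 14.

Forward direction. Suppose N ≡ 14 (mod 30). Write N = 30j + 14. Then (30j + 14)² = 900j² + 840j + 196 = 30(30j² + 28j + 6) + 16, so N² ≡ 16 (mod 30).

Only the forward direction holds.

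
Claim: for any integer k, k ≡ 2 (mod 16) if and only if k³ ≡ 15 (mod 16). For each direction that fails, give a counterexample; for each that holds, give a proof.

(⇒) This fails: take k = 2. Then 2 ≡ 2 (mod 16), but 2³ = 8 ≡ 8 (mod 16), not 15.

(⇐) This fails: take k = 15. Then 15³ = 3375 ≡ 15 (mod 16), yet 15 ≡ 15 (mod 16), not 2.

Neither implication holds.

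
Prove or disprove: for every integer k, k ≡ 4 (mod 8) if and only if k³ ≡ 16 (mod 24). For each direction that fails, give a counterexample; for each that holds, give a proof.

[⇒] This fails: take k = 12. Then 12 ≡ 4 (mod 8), but 12³ = 1728 ≡ 0 (mod 24), not 16.

[⇐] This fails: take k = 10. Then 10³ = 1000 ≡ 16 (mod 24), yet 10 ≡ 2 (mod 8), not 4.

Neither direction holds.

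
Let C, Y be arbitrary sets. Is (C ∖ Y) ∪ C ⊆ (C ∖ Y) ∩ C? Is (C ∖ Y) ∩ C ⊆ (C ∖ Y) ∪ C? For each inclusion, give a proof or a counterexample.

(⊆) fails; (⊇) holds.

(⊆) This inclusion fails. Take C = {1}, Y = {1}; then 1 ∈ (C ∖ Y) ∪ C but 1 ∉ (C ∖ Y) ∩ C.

(⊇) Let x ∈ (C ∖ Y) ∩ C. Then x ∈ C and x ∉ Y, from which x ∈ (C ∖ Y) ∪ C.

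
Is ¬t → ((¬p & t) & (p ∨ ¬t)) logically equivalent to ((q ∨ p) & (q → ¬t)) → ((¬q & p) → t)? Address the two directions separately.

Forward direction. Assume the antecedent. If q is true, the consequent reduces to true regardless of the other variables. If q is false, the antecedent forces (q = F, p = F, t = T) or (q = F, p = T, t = T), and the consequent holds there. Either way the consequent holds.

Converse. This fails. Under q = F, p = F, t = F, the left side is false but the right side is true.

(⇒) holds; (⇐) fails.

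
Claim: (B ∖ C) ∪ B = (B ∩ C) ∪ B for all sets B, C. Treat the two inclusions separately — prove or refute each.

Both inclusions hold; the sets are equal.

(⟹) Let x ∈ (B ∖ C) ∪ B. Then either x ∈ B and x ∉ C; or x ∈ B ∩ C. In each case x ∈ (B ∩ C) ∪ B, so (B ∖ C) ∪ B ⊆ (B ∩ C) ∪ B.

(⟸) Let x ∈ (B ∩ C) ∪ B. Then either x ∈ B and x ∉ C; or x ∈ B ∩ C. In each case x ∈ (B ∖ C) ∪ B, so (B ∩ C) ∪ B ⊆ (B ∖ C) ∪ B.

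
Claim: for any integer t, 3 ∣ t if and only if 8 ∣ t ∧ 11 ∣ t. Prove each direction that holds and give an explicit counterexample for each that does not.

Neither direction holds.

(→) This fails: take t = 3. Certainly 3 ∣ 3, but 8 ∤ 3.

(←) This fails: take t = 88. Both 8 ∣ 88 and 11 ∣ 88, yet 88 is not a multiple of 3 (since 88 = 29·3 + 1), so 3 ∤ 88.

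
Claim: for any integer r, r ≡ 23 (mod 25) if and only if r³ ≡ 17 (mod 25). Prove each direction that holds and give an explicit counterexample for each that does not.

[⇒] Suppose r ≡ 23 (mod 25). Write r = 25j + 23. Then (25j + 23)³ = 15625j³ + 43125j² + 39675j + 12167 = 25(625j³ + 1725j² + 1587j + 486) + 17, so r³ ≡ 17 (mod 25).

[⇐] Conversely, suppose r³ ≡ 17 (mod 25). The only residue r in {0, …, 24} with r³ ≡ 17 (mod 25) is r = 23, so r ≡ 23 (mod 25).

Equivalent; both directions hold.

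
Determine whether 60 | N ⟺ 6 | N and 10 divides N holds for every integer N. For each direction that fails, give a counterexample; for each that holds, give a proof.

Converse. This fails: take N = 30. Both 6 ∣ 30 and 10 ∣ 30, yet 30 is not a multiple of 60 (since 30 = 0·60 + 30), so 60 ∤ 30.

Forward direction. If 60 ∣ N, write N = 60q. Since 60 = 10·6, N = 6·(10q), so 6 ∣ N; and since 60 = 6·10, N = 10·(6q), so 10 ∣ N.

(⇒) holds; (⇐) fails.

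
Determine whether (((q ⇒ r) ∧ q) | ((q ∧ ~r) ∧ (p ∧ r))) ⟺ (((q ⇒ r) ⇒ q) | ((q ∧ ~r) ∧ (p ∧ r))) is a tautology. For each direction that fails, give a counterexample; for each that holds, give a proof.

(⇒) holds; (⇐) fails.

(⟹) Assume the antecedent. If p is true, the antecedent forces (p = T, r = T, q = T), and the consequent holds there. If p is false, the antecedent forces (p = F, r = T, q = T), and the consequent holds there. Either way the consequent holds.

(⟸) This fails. Under p = F, r = F, q = T, the left side is false but the right side is true.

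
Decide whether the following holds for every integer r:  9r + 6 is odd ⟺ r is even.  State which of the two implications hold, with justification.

(⇒) This fails: r = 1 gives 9r + 6 = 15, which is odd, but 1 is odd, not even.

(⇐) This also fails: r = 6 is even, but 9r + 6 = 60 is even, not odd.

Both directions fail.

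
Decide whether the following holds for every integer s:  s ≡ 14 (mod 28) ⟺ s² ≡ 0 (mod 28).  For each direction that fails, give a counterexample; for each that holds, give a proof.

Not equivalent: only (⇒) holds.

(⇒) Suppose s ≡ 14 (mod 28). Write s = 28j + 14. Then (28j + 14)² = 784j² + 784j + 196 = 28(28j² + 28j + 7) + 0, so s² ≡ 0 (mod 28).

(⇐) This fails: take s = 0. Then 0² = 0 ≡ 0 (mod 28), yet 0 ≡ 0 (mod 28), not 14.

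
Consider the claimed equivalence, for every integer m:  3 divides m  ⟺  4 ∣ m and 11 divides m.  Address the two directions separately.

Neither implication holds.

[⇒] This fails: take m = 3. Certainly 3 ∣ 3, but 4 ∤ 3.

[⇐] This fails: take m = 44. Both 4 ∣ 44 and 11 ∣ 44, yet 44 is not a multiple of 3 (since 44 = 14·3 + 2), so 3 ∤ 44.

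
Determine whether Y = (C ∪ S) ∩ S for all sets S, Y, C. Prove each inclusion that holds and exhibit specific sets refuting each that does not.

Both inclusions fail.

(⟹) This inclusion fails. Take S = ∅, Y = {1}, C = ∅; then 1 ∈ Y but 1 ∉ (C ∪ S) ∩ S.

(⟸) This inclusion fails. Take S = {1}, Y = ∅, C = ∅; then 1 ∈ (C ∪ S) ∩ S but 1 ∉ Y.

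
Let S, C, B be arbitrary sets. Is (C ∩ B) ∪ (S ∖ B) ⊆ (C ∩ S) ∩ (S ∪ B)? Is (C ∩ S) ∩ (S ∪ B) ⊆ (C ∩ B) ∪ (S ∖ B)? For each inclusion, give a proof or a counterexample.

(⊆) fails; (⊇) holds.

(⊆) This inclusion fails. Take S = {1}, C = ∅, B = ∅; then 1 ∈ (C ∩ B) ∪ (S ∖ B) but 1 ∉ (C ∩ S) ∩ (S ∪ B).

(⊇) Let x ∈ (C ∩ S) ∩ (S ∪ B). Then either x ∈ S ∩ C and x ∉ B; or x ∈ S ∩ C ∩ B. In each case x ∈ (C ∩ B) ∪ (S ∖ B), so (C ∩ S) ∩ (S ∪ B) ⊆ (C ∩ B) ∪ (S ∖ B).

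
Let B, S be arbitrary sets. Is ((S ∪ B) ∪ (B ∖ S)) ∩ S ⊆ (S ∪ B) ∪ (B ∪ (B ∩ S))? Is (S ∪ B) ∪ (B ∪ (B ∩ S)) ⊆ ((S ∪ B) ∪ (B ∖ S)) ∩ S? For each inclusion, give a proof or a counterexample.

(⊆) holds; (⊇) fails.

(⊆) Let x ∈ ((S ∪ B) ∪ (B ∖ S)) ∩ S. Then either x ∈ S and x ∉ B; or x ∈ B ∩ S. In each case x ∈ (S ∪ B) ∪ (B ∪ (B ∩ S)), so ((S ∪ B) ∪ (B ∖ S)) ∩ S ⊆ (S ∪ B) ∪ (B ∪ (B ∩ S)).

(⊇) This inclusion fails. Take B = {1}, S = ∅; then 1 ∈ (S ∪ B) ∪ (B ∪ (B ∩ S)) but 1 ∉ ((S ∪ B) ∪ (B ∖ S)) ∩ S.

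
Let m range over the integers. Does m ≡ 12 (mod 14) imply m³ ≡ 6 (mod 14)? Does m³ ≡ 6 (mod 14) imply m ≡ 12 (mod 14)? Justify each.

(⟸) This fails: take m = 6. Then 6³ = 216 ≡ 6 (mod 14), yet 6 ≡ 6 (mod 14), not 12.

(⟹) Suppose m ≡ 12 (mod 14). Write m = 14j + 12. Then (14j + 12)³ = 2744j³ + 7056j² + 6048j + 1728 = 14(196j³ + 504j² + 432j + 123) + 6, so m³ ≡ 6 (mod 14).

Only the forward implication holds.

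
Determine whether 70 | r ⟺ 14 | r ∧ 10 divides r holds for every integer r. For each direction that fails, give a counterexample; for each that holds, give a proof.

Both directions hold.

Forward direction. If 70 ∣ r, write r = 70q. Since 70 = 5·14, r = 14·(5q), so 14 ∣ r; and since 70 = 7·10, r = 10·(7q), so 10 ∣ r.

Converse. Suppose 14 ∣ r and 10 ∣ r. Any common multiple of 14 and 10 is a multiple of their lcm; here lcm(14, 10) = 14·10/gcd(14, 10) = 140/2 = 70, so 70 ∣ r.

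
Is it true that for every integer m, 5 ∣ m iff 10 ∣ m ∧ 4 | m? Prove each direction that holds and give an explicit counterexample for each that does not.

Only the converse holds.

[⇐] Suppose 10 ∣ m and 4 ∣ m. Any common multiple of 10 and 4 is a multiple of their lcm; here lcm(10, 4) = 10·4/gcd(10, 4) = 40/2 = 20, so 20 ∣ m. Since 5 ∣ 20, it follows that 5 ∣ m.

[⇒] This fails: take m = 5. Certainly 5 ∣ 5, but 10 ∤ 5.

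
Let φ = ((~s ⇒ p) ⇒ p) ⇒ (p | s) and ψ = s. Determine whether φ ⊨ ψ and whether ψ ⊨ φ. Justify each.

[⇒] This fails. Under p = T, s = F, the left side is true but the right side is false.

[⇐] Assume the antecedent. If p is true, ((~s ⇒ p) ⇒ p) ⇒ (p | s) reduces to true regardless of the other variables. If p is false, the antecedent forces (p = F, s = T), and ((~s ⇒ p) ⇒ p) ⇒ (p | s) holds there. Either way ((~s ⇒ p) ⇒ p) ⇒ (p | s) holds.

Only the reverse direction holds.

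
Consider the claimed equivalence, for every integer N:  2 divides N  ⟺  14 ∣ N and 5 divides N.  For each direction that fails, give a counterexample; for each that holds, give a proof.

(⇒) fails; (⇐) holds.

(⟹) This fails: take N = 2. Certainly 2 ∣ 2, but 14 ∤ 2.

(⟸) Suppose 14 ∣ N and 5 ∣ N. Any common multiple of 14 and 5 is a multiple of their lcm; here gcd(14, 5) = 1, so lcm(14, 5) = 14·5 = 70, so 70 ∣ N. Since 2 ∣ 70, it follows that 2 ∣ N.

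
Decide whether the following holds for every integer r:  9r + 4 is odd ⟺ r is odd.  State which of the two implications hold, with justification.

[⇒] Suppose 9r + 4 is odd. Since 9 is odd, 9r and r have the same parity, so 9r + 4 ≡ r + 4 (mod 2). As 4 is even, 9r + 4 is odd exactly when r is odd. Thus r is odd.

[⇐] Conversely, suppose r is odd; write r = 2j + 1. Then 9r + 4 = 9·(2j + 1) + 4 = 2·9j + 13, which is odd.

Equivalent; both directions hold.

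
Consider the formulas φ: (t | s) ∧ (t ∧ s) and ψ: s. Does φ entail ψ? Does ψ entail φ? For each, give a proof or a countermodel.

(→) Assume the antecedent. If s is true, s reduces to true regardless of the other variables. If s is false, the antecedent cannot hold. Either way s holds.

(←) This fails. Under s = T, t = F, the left side is false but the right side is true.

The forward direction holds; the converse fails.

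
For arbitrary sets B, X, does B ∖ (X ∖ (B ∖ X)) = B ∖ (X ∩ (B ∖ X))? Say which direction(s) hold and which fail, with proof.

Only the forward inclusion holds.

(⊆) Let x ∈ B ∖ (X ∖ (B ∖ X)). Then x ∈ B and x ∉ X, from which x ∈ B ∖ (X ∩ (B ∖ X)).

(⊇) This inclusion fails. Take B = {1}, X = {1}; then 1 ∈ B ∖ (X ∩ (B ∖ X)) but 1 ∉ B ∖ (X ∖ (B ∖ X)).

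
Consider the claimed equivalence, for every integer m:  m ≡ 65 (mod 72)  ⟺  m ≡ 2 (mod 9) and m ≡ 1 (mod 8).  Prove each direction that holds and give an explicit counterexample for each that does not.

The biconditional holds.

(⟹) Suppose m ≡ 65 (mod 72); write m = 72j + 65. Since 9 ∣ 72, reducing mod 9 gives m ≡ 65 ≡ 2 (mod 9); since 8 ∣ 72, reducing mod 8 gives m ≡ 65 ≡ 1 (mod 8).

(⟸) Conversely, if m ≡ 2 (mod 9) and m ≡ 1 (mod 8), then by the Chinese remainder theorem m ≡ 65 (mod 72). This is exactly m ≡ 65 (mod 72).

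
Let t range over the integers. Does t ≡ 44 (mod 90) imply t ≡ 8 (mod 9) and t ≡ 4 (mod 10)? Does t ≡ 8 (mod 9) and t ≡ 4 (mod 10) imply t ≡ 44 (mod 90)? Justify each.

Both directions hold; the statement is true.

Converse. If t ≡ 8 (mod 9) and t ≡ 4 (mod 10), then by the Chinese remainder theorem t ≡ 44 (mod 90). This is exactly t ≡ 44 (mod 90).

Forward direction. Suppose t ≡ 44 (mod 90); write t = 90j + 44. Since 9 ∣ 90, reducing mod 9 gives t ≡ 44 ≡ 8 (mod 9); since 10 ∣ 90, reducing mod 10 gives t ≡ 44 ≡ 4 (mod 10).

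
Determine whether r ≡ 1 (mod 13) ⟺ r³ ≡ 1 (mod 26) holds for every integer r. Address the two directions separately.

Neither direction holds.

(⟹) This fails: take r = 14. Then 14 ≡ 1 (mod 13), but 14³ = 2744 ≡ 14 (mod 26), not 1.

(⟸) This fails: take r = 3. Then 3³ = 27 ≡ 1 (mod 26), yet 3 ≡ 3 (mod 13), not 1.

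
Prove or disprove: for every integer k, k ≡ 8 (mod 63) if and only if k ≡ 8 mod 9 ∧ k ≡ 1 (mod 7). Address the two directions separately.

Both directions hold; the statement is true.

(⇐) If k ≡ 8 (mod 9) and k ≡ 1 (mod 7), then by the Chinese remainder theorem k ≡ 8 (mod 63). This is exactly k ≡ 8 (mod 63).

(⇒) Suppose k ≡ 8 (mod 63); write k = 63j + 8. Since 9 ∣ 63, reducing mod 9 gives k ≡ 8 (mod 9); since 7 ∣ 63, reducing mod 7 gives k ≡ 8 ≡ 1 (mod 7).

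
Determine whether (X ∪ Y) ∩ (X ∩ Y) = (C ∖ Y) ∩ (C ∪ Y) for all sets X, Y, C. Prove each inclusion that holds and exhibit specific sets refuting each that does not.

Forward inclusion. This inclusion fails. Take X = {1}, Y = {1}, C = ∅; then 1 ∈ (X ∪ Y) ∩ (X ∩ Y) but 1 ∉ (C ∖ Y) ∩ (C ∪ Y).

Reverse inclusion. This inclusion fails. Take X = ∅, Y = ∅, C = {1}; then 1 ∈ (C ∖ Y) ∩ (C ∪ Y) but 1 ∉ (X ∪ Y) ∩ (X ∩ Y).

(⊆) fails and (⊇) fails.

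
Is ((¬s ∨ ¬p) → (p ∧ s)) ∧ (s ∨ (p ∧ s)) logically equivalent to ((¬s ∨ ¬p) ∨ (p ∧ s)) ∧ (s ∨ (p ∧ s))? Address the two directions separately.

(←) This fails. Under p = F, s = T, the left side is false but the right side is true.

(→) Assume the antecedent. If p is true, the antecedent forces (p = T, s = T), and the consequent holds there. If p is false, the antecedent cannot hold. Either way the consequent holds.

Only the forward direction holds.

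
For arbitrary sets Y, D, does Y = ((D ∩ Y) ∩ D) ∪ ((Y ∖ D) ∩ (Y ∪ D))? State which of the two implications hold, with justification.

The two sets are equal.

Reverse inclusion. Let x ∈ ((D ∩ Y) ∩ D) ∪ ((Y ∖ D) ∩ (Y ∪ D)). Then either x ∈ Y and x ∉ D; or x ∈ Y ∩ D. In each case x ∈ Y, so ((D ∩ Y) ∩ D) ∪ ((Y ∖ D) ∩ (Y ∪ D)) ⊆ Y.

Forward inclusion. Let x ∈ Y. Then either x ∈ Y and x ∉ D; or x ∈ Y ∩ D. In each case x ∈ ((D ∩ Y) ∩ D) ∪ ((Y ∖ D) ∩ (Y ∪ D)), so Y ⊆ ((D ∩ Y) ∩ D) ∪ ((Y ∖ D) ∩ (Y ∪ D)).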